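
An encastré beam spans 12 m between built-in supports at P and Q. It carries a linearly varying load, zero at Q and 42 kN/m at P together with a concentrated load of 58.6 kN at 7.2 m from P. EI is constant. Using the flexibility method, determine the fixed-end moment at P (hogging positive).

Take the two fixed-end moments M_P, M_Q as redundants; the released structure is the simple span PQ.
End rotations of the released simple span under the applied load (×1/EI):
  at P: triangular load, peak 42: w₀L³/(45EI) = 1613/EI
  at Q: triangular load, peak 42: 7w₀L³/(360EI) = 1411/EI
  at P: point load 58.6 at a = 7.2: Pab(L + b)/(6LEI) = 472.6/EI
  at Q: point load 58.6 at a = 7.2: Pab(L + a)/(6LEI) = 540.1/EI
  θ_P0 = 2085/EI,  θ_Q0 = 1951/EI
Flexibility coefficients: a unit moment at one end gives L/(3EI) there and L/(6EI) at the far end, so f₁₁ = f₂₂ = 4/EI and f₁₂ = f₂₁ = 2/EI.
Compatibility — zero rotation at each built-in end:
  4 M_P + 2 M_Q = 2085
  2 M_P + 4 M_Q = 1951
Solving the pair gives M_P = 369.9 kN·m and M_Q = 302.9 kN·m (hogging).

M_P = 369.9 kN·m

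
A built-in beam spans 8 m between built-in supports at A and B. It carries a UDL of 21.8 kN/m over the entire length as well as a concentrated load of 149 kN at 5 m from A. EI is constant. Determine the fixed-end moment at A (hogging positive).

Release both end moments; the primary structure is a simply-supported span AB with redundants M_A and M_B.
On the primary (simply-supported) span, the end slopes from the loading are:
  at A: UDL 21.8: wL³/(24EI) = 465.1/EI
  at B: UDL 21.8: wL³/(24EI) = 465.1/EI
  at A: point load 149 at a = 5: Pab(L + b)/(6LEI) = 512.2/EI
  at B: point load 149 at a = 5: Pab(L + a)/(6LEI) = 605.3/EI
  θ_A0 = 977.3/EI,  θ_B0 = 1070/EI
Flexibility coefficients: a unit moment at one end gives L/(3EI) there and L/(6EI) at the far end, so f₁₁ = f₂₂ = 2.667/EI and f₁₂ = f₂₁ = 1.333/EI.
Compatibility — zero rotation at each built-in end:
  2.667 M_A + 1.333 M_B = 977.3
  1.333 M_A + 2.667 M_B = 1070
Solving the pair gives M_A = 221 kN·m and M_B = 290.9 kN·m (hogging).

M_A = 221 kN·m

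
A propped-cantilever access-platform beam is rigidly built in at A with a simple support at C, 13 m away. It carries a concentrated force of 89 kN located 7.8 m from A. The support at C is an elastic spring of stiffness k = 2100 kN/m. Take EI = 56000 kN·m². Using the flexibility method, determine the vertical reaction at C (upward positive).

R_C = 37.1 kN

Take the reaction at C as the redundant and release it; the primary structure is a cantilever fixed at A.
Primary-structure tip deflection at C by superposition:
  point load 89 at a = 7.8: Pa²(3L − a)/(6EI) = 28157/EI
Tip deflection under a unit load at C: L³/(3EI) = 732.3/EI.
With EI = 56000 kN·m²: δ_0 = 0.5028 m and δ_{CC} = 0.013077 m/kN.
Compatibility — the spring shortens by R_C/k under the reaction it provides: δ_0 − R_C·δ_{CC} = R_C/k. With 1/k = 0.000476 m/kN, R_C = δ_0 / (δ_{CC} + 1/k) = 0.5028 / (0.013077 + 0.000476) = 37.1 kN.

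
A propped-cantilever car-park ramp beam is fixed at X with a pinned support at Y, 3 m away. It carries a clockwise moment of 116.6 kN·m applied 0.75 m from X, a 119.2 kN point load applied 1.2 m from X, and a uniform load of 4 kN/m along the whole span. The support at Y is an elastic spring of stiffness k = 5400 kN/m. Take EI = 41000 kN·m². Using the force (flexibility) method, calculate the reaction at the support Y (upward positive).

R_Y = 29.72 kN

Choose R_Y as the redundant. The primary structure is the cantilever fixed at X.
Deflection at Y on the released cantilever, summing each load's contribution:
  clockwise couple 116.6 at a = 0.75: M₀a(2L − a)/(2EI) = 229.6/EI
  point load 119.2 at a = 1.2: Pa²(3L − a)/(6EI) = 223.1/EI
  UDL 4: wL⁴/(8EI) = 40.5/EI
  δ_0 = 493.2/EI
Flexibility coefficient — unit upward force at Y: δ_{YY} = L³/(3EI) = 9/EI.
With EI = 41000 kN·m²: δ_0 = 0.012029 m and δ_{YY} = 0.00022 m/kN.
Compatibility — the spring shortens by R_Y/k under the reaction it provides: δ_0 − R_Y·δ_{YY} = R_Y/k. With 1/k = 0.000185 m/kN, R_Y = δ_0 / (δ_{YY} + 1/k) = 0.012029 / (0.00022 + 0.000185) = 29.72 kN.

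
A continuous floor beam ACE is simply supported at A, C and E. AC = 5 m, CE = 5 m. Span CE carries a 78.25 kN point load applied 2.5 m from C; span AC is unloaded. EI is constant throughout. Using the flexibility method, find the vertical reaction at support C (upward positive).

Insert a hinge at C; M_C is the redundant, and each span becomes simply supported.
Rotations at C on the released spans (each span's end-slope, ×1/EI):
  span CE: point load 78.25 at a = 2.5: Pab(L + b)/(6LEI) = 122.3/EI
  relative rotation θ_0 = (0 + 122.3)/EI = 122.3/EI
A unit hogging moment at C produces rotation L₁/(3EI) + L₂/(3EI) = 3.333/EI.
Slope continuity at C: θ_0 = M_C·3.333/EI, so M_C = 122.3/3.333 = 36.68 kN·m (hogging).
Span AC, ΣM about A with M_C applied at C: R_C^{AC}·5 = 0 + 36.68, so R_C^{AC} = 7.336 kN and R_A = 0 − 7.336 = -7.336 kN.
Span CE, ΣM about E: R_C^{CE}·5 = 195.6 + 36.68, so R_C^{CE} = 46.46 kN and R_E = 78.25 − 46.46 = 31.79 kN.
R_C = 7.336 + 46.46 = 53.8 kN.

R_C = 53.8 kN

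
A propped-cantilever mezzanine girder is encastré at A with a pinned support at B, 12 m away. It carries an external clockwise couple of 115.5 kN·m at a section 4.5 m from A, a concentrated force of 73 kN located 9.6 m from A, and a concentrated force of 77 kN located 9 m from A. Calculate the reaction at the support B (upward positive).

R_B = 108.9 kN

Take the reaction at B as the redundant and release it; the primary structure is a cantilever fixed at A.
Primary-structure tip deflection at B by superposition:
  clockwise couple 115.5 at a = 4.5: M₀a(2L − a)/(2EI) = 5068/EI
  point load 73 at a = 9.6: Pa²(3L − a)/(6EI) = 29602/EI
  point load 77 at a = 9: Pa²(3L − a)/(6EI) = 28066/EI
  δ_0 = 62736/EI
Tip deflection under a unit load at B: L³/(3EI) = 576/EI.
Compatibility at B: δ_0 − R_B·δ_{BB} = 0, so R_B = 62736/576 = 108.9 kN.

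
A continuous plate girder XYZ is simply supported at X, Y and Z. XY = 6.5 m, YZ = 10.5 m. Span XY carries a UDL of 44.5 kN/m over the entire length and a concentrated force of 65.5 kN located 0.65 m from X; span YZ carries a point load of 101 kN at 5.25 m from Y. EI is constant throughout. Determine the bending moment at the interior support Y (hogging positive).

Insert a hinge at Y; M_Y is the redundant, and each span becomes simply supported.
Rotations at Y on the released spans (each span's end-slope, ×1/EI):
  span XY: UDL 44.5: wL³/(24EI) = 509.2/EI
  span XY: point load 65.5 at a = 0.65: Pab(L + a)/(6LEI) = 45.66/EI
  span YZ: point load 101 at a = 5.25: Pab(L + b)/(6LEI) = 696/EI
  relative rotation θ_0 = (554.9 + 696)/EI = 1251/EI
A unit hogging moment at Y produces rotation L₁/(3EI) + L₂/(3EI) = 5.667/EI.
Slope continuity at Y: θ_0 = M_Y·5.667/EI, so M_Y = 1251/5.667 = 220.7 kN·m (hogging).

M_Y = 220.7 kN·m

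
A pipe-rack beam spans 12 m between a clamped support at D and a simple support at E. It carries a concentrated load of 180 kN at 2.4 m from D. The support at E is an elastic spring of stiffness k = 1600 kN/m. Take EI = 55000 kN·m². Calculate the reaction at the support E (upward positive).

Choose R_E as the redundant. The primary structure is the cantilever fixed at D.
Primary-structure tip deflection at E by superposition:
  point load 180 at a = 2.4: Pa²(3L − a)/(6EI) = 5806/EI
Tip deflection under a unit load at E: L³/(3EI) = 576/EI.
With EI = 55000 kN·m²: δ_0 = 0.10557 m and δ_{EE} = 0.010473 m/kN.
Compatibility — the spring shortens by R_E/k under the reaction it provides: δ_0 − R_E·δ_{EE} = R_E/k. With 1/k = 0.000625 m/kN, R_E = δ_0 / (δ_{EE} + 1/k) = 0.10557 / (0.010473 + 0.000625) = 9.512 kN.

R_E = 9.512 kN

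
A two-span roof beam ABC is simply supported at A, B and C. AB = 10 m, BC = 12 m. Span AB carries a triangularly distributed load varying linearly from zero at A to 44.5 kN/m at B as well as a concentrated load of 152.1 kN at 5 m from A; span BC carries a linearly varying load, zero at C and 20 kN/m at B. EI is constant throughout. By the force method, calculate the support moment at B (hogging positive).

M_B = 369.2 kN·m

Take M_B as the redundant. Released structure: two simple spans AB and BC with a hinge at B.
Discontinuity in slope at B on the released structure — sum the simple-span end rotations:
  span AB: triangular load, peak 44.5: w₀L³/(45EI) = 988.9/EI
  span AB: point load 152.1 at a = 5: Pab(L + a)/(6LEI) = 950.6/EI
  span BC: triangular load, peak 20: w₀L³/(45EI) = 768/EI
  relative rotation θ_0 = (1940 + 768)/EI = 2708/EI
A unit hogging moment at B produces rotation L₁/(3EI) + L₂/(3EI) = 7.333/EI.
Compatibility: M_B·(L₁+L₂)/(3EI) = θ_0, giving M_B = 369.2 kN·m (hogging).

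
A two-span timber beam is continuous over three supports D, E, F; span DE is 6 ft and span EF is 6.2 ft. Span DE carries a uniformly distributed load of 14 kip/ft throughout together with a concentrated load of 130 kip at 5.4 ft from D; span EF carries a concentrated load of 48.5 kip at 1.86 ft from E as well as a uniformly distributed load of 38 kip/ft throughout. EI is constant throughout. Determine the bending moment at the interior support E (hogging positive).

Release continuity at E by inserting a hinge; the redundant is the internal moment M_E. The primary structure is two simply-supported spans DE and EF.
Discontinuity in slope at E on the released structure — sum the simple-span end rotations:
  span DE: UDL 14: wL³/(24EI) = 126/EI
  span DE: point load 130 at a = 5.4: Pab(L + a)/(6LEI) = 133.4/EI
  span EF: point load 48.5 at a = 1.86: Pab(L + b)/(6LEI) = 110.9/EI
  span EF: UDL 38: wL³/(24EI) = 377.4/EI
  relative rotation θ_0 = (259.4 + 488.3)/EI = 747.7/EI
A unit hogging moment at E produces rotation L₁/(3EI) + L₂/(3EI) = 4.067/EI.
Slope continuity at E: θ_0 = M_E·4.067/EI, so M_E = 747.7/4.067 = 183.9 kip·ft (hogging).

M_E = 183.9 kip·ft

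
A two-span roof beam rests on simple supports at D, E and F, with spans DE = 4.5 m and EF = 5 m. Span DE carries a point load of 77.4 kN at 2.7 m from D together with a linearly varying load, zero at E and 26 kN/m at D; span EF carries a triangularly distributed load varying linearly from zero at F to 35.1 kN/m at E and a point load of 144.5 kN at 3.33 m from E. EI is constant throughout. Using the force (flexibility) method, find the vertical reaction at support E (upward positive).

R_E = 229 kN

Take M_E as the redundant. Released structure: two simple spans DE and EF with a hinge at E.
Rotations at E on the released spans (each span's end-slope, ×1/EI):
  span DE: point load 77.4 at a = 2.7: Pab(L + a)/(6LEI) = 100.3/EI
  span DE: triangular load, peak 26: 7w₀L³/(360EI) = 46.07/EI
  span EF: triangular load, peak 35.1: w₀L³/(45EI) = 97.5/EI
  span EF: point load 144.5 at a = 3.33: Pab(L + b)/(6LEI) = 178.7/EI
  relative rotation θ_0 = (146.4 + 276.2)/EI = 422.5/EI
A unit hogging moment at E produces rotation L₁/(3EI) + L₂/(3EI) = 3.167/EI.
Compatibility: M_E·(L₁+L₂)/(3EI) = θ_0, giving M_E = 133.4 kN·m (hogging).
Span DE, ΣM about D with M_E applied at E: R_E^{DE}·4.5 = 296.7 + 133.4, so R_E^{DE} = 95.59 kN and R_D = 135.9 − 95.59 = 40.31 kN.
Span EF, ΣM about F: R_E^{EF}·5 = 533.8 + 133.4, so R_E^{EF} = 133.4 kN and R_F = 232.2 − 133.4 = 98.8 kN.
R_E = 95.59 + 133.4 = 229 kN.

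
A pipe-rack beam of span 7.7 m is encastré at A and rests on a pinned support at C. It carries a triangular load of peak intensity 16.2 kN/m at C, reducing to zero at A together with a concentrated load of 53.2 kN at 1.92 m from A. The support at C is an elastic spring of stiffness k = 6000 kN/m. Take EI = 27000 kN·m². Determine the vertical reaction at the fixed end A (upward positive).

R_A = 77.83 kN

Take the reaction at C as the redundant and release it; the primary structure is a cantilever fixed at A.
Downward deflection at the released point C due to the loads:
  triangular load, peak 16.2 at the free end: 11w₀L⁴/(120EI) = 5220/EI
  point load 53.2 at a = 1.92: Pa²(3L − a)/(6EI) = 692.3/EI
  δ_0 = 5913/EI
Tip deflection under a unit load at C: L³/(3EI) = 152.2/EI.
With EI = 27000 kN·m²: δ_0 = 0.21898 m and δ_{CC} = 0.005636 m/kN.
Compatibility — the spring shortens by R_C/k under the reaction it provides: δ_0 − R_C·δ_{CC} = R_C/k. With 1/k = 0.000167 m/kN, R_C = δ_0 / (δ_{CC} + 1/k) = 0.21898 / (0.005636 + 0.000167) = 37.74 kN.
Vertical equilibrium: R_A = ΣP − R_C = 115.6 − 37.74 = 77.83 kN.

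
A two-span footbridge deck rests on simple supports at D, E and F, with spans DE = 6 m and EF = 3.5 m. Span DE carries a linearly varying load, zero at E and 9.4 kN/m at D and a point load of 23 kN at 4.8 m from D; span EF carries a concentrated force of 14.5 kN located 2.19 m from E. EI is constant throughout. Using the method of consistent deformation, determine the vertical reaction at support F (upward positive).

R_F = 1.065 kN

Release continuity at E by inserting a hinge; the redundant is the internal moment M_E. The primary structure is two simply-supported spans DE and EF.
Rotations at E on the released spans (each span's end-slope, ×1/EI):
  span DE: triangular load, peak 9.4: 7w₀L³/(360EI) = 39.48/EI
  span DE: point load 23 at a = 4.8: Pab(L + a)/(6LEI) = 39.74/EI
  span EF: point load 14.5 at a = 2.19: Pab(L + b)/(6LEI) = 9.528/EI
  relative rotation θ_0 = (79.22 + 9.528)/EI = 88.75/EI
A unit hogging moment at E produces rotation L₁/(3EI) + L₂/(3EI) = 3.167/EI.
Compatibility: M_E·(L₁+L₂)/(3EI) = θ_0, giving M_E = 28.03 kN·m (hogging).
Span EF, ΣM about F: R_E^{EF}·3.5 = 19 + 28.03, so R_E^{EF} = 13.43 kN and R_F = 14.5 − 13.43 = 1.065 kN.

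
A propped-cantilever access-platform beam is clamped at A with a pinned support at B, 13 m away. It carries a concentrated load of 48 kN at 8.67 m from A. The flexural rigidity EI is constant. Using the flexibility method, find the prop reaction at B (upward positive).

R_B = 24.91 kN

Release the roller at B. Primary structure: cantilever fixed at A.
Primary-structure tip deflection at B by superposition:
  point load 48 at a = 8.67: Pa²(3L − a)/(6EI) = 18239/EI
Flexibility coefficient — unit upward force at B: δ_{BB} = L³/(3EI) = 732.3/EI.
Compatibility at B: δ_0 − R_B·δ_{BB} = 0, so R_B = 18239/732.3 = 24.91 kN.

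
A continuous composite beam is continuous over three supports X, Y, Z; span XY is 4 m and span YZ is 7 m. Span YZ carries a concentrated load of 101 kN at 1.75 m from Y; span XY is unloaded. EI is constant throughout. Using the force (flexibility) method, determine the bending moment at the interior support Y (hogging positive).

M_Y = 73.81 kN·m

Take M_Y as the redundant. Released structure: two simple spans XY and YZ with a hinge at Y.
Rotations at Y on the released spans (each span's end-slope, ×1/EI):
  span YZ: point load 101 at a = 1.75: Pab(L + b)/(6LEI) = 270.6/EI
  relative rotation θ_0 = (0 + 270.6)/EI = 270.6/EI
A unit hogging moment at Y produces rotation L₁/(3EI) + L₂/(3EI) = 3.667/EI.
Compatibility: M_Y·(L₁+L₂)/(3EI) = θ_0, giving M_Y = 73.81 kN·m (hogging).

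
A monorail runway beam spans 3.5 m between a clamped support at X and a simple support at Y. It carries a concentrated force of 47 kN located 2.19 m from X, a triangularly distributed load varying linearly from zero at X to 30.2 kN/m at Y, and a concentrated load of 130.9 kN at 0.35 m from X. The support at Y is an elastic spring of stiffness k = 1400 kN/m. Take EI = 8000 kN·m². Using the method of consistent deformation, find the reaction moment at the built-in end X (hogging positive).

Take the reaction at Y as the redundant and release it; the primary structure is a cantilever fixed at X.
Primary-structure tip deflection at Y by superposition:
  point load 47 at a = 2.19: Pa²(3L − a)/(6EI) = 312.2/EI
  triangular load, peak 30.2 at the free end: 11w₀L⁴/(120EI) = 415.4/EI
  point load 130.9 at a = 0.35: Pa²(3L − a)/(6EI) = 27.13/EI
  δ_0 = 754.8/EI
Tip deflection under a unit load at Y: L³/(3EI) = 14.29/EI.
With EI = 8000 kN·m²: δ_0 = 0.094344 m and δ_{YY} = 0.001786 m/kN.
Compatibility — the spring shortens by R_Y/k under the reaction it provides: δ_0 − R_Y·δ_{YY} = R_Y/k. With 1/k = 0.000714 m/kN, R_Y = δ_0 / (δ_{YY} + 1/k) = 0.094344 / (0.001786 + 0.000714) = 37.73 kN.
Moment equilibrium about X: M_X = Σ(load moments about X) − R_Y·L = 272.1 − 37.73×3.5 = 140 kN·m.

M_X = 140 kN·m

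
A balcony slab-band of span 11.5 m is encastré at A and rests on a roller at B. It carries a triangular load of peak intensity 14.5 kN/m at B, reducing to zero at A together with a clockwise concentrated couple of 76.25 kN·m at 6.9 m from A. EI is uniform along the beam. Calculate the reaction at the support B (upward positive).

R_B = 54.21 kN

Take the reaction at B as the redundant and release it; the primary structure is a cantilever fixed at A.
Free-end deflection of the primary structure under the applied loading (downward +):
  triangular load, peak 14.5 at the free end: 11w₀L⁴/(120EI) = 23247/EI
  clockwise couple 76.25 at a = 6.9: M₀a(2L − a)/(2EI) = 4235/EI
  δ_0 = 27483/EI
Flexibility coefficient — unit upward force at B: δ_{BB} = L³/(3EI) = 507/EI.
Compatibility at B: δ_0 − R_B·δ_{BB} = 0, so R_B = 27483/507 = 54.21 kN.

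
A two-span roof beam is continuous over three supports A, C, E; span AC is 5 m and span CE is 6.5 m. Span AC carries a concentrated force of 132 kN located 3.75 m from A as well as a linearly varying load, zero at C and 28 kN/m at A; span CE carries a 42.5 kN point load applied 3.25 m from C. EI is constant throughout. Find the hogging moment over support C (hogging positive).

Release continuity at C by inserting a hinge; the redundant is the internal moment M_C. The primary structure is two simply-supported spans AC and CE.
Rotations at C on the released spans (each span's end-slope, ×1/EI):
  span AC: point load 132 at a = 3.75: Pab(L + a)/(6LEI) = 180.5/EI
  span AC: triangular load, peak 28: 7w₀L³/(360EI) = 68.06/EI
  span CE: point load 42.5 at a = 3.25: Pab(L + b)/(6LEI) = 112.2/EI
  relative rotation θ_0 = (248.5 + 112.2)/EI = 360.8/EI
A unit hogging moment at C produces rotation L₁/(3EI) + L₂/(3EI) = 3.833/EI.
Slope continuity at C: θ_0 = M_C·3.833/EI, so M_C = 360.8/3.833 = 94.11 kN·m (hogging).

M_C = 94.11 kN·m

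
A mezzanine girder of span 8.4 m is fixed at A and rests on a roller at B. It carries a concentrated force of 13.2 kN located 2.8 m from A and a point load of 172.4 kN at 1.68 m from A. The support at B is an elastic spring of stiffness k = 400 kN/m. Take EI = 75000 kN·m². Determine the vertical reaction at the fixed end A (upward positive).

R_A = 179.6 kN

Release the roller at B. Primary structure: cantilever fixed at A.
Primary-structure tip deflection at B by superposition:
  point load 13.2 at a = 2.8: Pa²(3L − a)/(6EI) = 386.4/EI
  point load 172.4 at a = 1.68: Pa²(3L − a)/(6EI) = 1907/EI
  δ_0 = 2294/EI
Flexibility coefficient — unit upward force at B: δ_{BB} = L³/(3EI) = 197.6/EI.
With EI = 75000 kN·m²: δ_0 = 0.030583 m and δ_{BB} = 0.002634 m/kN.
Compatibility — the spring shortens by R_B/k under the reaction it provides: δ_0 − R_B·δ_{BB} = R_B/k. With 1/k = 0.0025 m/kN, R_B = δ_0 / (δ_{BB} + 1/k) = 0.030583 / (0.002634 + 0.0025) = 5.957 kN.
Vertical equilibrium: R_A = ΣP − R_B = 185.6 − 5.957 = 179.6 kN.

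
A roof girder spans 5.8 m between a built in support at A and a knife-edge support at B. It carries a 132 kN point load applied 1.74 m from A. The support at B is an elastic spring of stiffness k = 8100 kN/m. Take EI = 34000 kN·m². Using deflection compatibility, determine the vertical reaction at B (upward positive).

Release the roller at B. Primary structure: cantilever fixed at A.
Primary-structure tip deflection at B by superposition:
  point load 132 at a = 1.74: Pa²(3L − a)/(6EI) = 1043/EI
Flexibility coefficient — unit upward force at B: δ_{BB} = L³/(3EI) = 65.04/EI.
With EI = 34000 kN·m²: δ_0 = 0.030678 m and δ_{BB} = 0.001913 m/kN.
Compatibility — the spring shortens by R_B/k under the reaction it provides: δ_0 − R_B·δ_{BB} = R_B/k. With 1/k = 0.000123 m/kN, R_B = δ_0 / (δ_{BB} + 1/k) = 0.030678 / (0.001913 + 0.000123) = 15.07 kN.

R_B = 15.07 kN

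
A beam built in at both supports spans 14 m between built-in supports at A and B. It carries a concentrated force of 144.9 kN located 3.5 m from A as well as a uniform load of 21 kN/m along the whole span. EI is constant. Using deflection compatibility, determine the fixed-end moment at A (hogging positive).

M_A = 628.3 kN·m

Take the two fixed-end moments M_A, M_B as redundants; the released structure is the simple span AB.
On the primary (simply-supported) span, the end slopes from the loading are:
  at A: point load 144.9 at a = 3.5: Pab(L + b)/(6LEI) = 1553/EI
  at B: point load 144.9 at a = 3.5: Pab(L + a)/(6LEI) = 1109/EI
  at A: UDL 21: wL³/(24EI) = 2401/EI
  at B: UDL 21: wL³/(24EI) = 2401/EI
  θ_A0 = 3954/EI,  θ_B0 = 3510/EI
Flexibility coefficients: a unit moment at one end gives L/(3EI) there and L/(6EI) at the far end, so f₁₁ = f₂₂ = 4.667/EI and f₁₂ = f₂₁ = 2.333/EI.
Compatibility — zero rotation at each built-in end:
  4.667 M_A + 2.333 M_B = 3954
  2.333 M_A + 4.667 M_B = 3510
Solving the pair gives M_A = 628.3 kN·m and M_B = 438.1 kN·m (hogging).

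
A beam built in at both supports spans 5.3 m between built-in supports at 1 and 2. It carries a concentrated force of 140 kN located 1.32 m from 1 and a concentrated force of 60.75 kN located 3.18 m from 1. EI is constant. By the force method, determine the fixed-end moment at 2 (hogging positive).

M_2 = 80.93 kN·m

Take the two fixed-end moments M_1, M_2 as redundants; the released structure is the simple span 12.
End rotations of the released simple span under the applied load (×1/EI):
  at 1: point load 140 at a = 1.32: Pab(L + b)/(6LEI) = 214.6/EI
  at 2: point load 140 at a = 1.32: Pab(L + a)/(6LEI) = 153.1/EI
  at 1: point load 60.75 at a = 3.18: Pab(L + b)/(6LEI) = 95.56/EI
  at 2: point load 60.75 at a = 3.18: Pab(L + a)/(6LEI) = 109.2/EI
  θ_10 = 310.2/EI,  θ_20 = 262.3/EI
Flexibility coefficients: a unit moment at one end gives L/(3EI) there and L/(6EI) at the far end, so f₁₁ = f₂₂ = 1.767/EI and f₁₂ = f₂₁ = 0.8833/EI.
Compatibility — zero rotation at each built-in end:
  1.767 M_1 + 0.8833 M_2 = 310.2
  0.8833 M_1 + 1.767 M_2 = 262.3
Solving the pair gives M_1 = 135.1 kN·m and M_2 = 80.93 kN·m (hogging).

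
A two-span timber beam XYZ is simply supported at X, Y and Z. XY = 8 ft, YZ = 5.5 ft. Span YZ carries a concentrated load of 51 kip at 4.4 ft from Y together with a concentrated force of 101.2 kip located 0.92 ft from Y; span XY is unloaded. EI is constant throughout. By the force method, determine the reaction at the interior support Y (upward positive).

Take M_Y as the redundant. Released structure: two simple spans XY and YZ with a hinge at Y.
Rotations at Y on the released spans (each span's end-slope, ×1/EI):
  span YZ: point load 51 at a = 4.4: Pab(L + b)/(6LEI) = 49.37/EI
  span YZ: point load 101.2 at a = 0.92: Pab(L + b)/(6LEI) = 130.3/EI
  relative rotation θ_0 = (0 + 179.6)/EI = 179.6/EI
A unit hogging moment at Y produces rotation L₁/(3EI) + L₂/(3EI) = 4.5/EI.
Slope continuity at Y: θ_0 = M_Y·4.5/EI, so M_Y = 179.6/4.5 = 39.92 kip·ft (hogging).
Span XY, ΣM about X with M_Y applied at Y: R_Y^{XY}·8 = 0 + 39.92, so R_Y^{XY} = 4.989 kip and R_X = 0 − 4.989 = -4.989 kip.
Span YZ, ΣM about Z: R_Y^{YZ}·5.5 = 519.6 + 39.92, so R_Y^{YZ} = 101.7 kip and R_Z = 152.2 − 101.7 = 50.47 kip.
R_Y = 4.989 + 101.7 = 106.7 kip.

R_Y = 106.7 kip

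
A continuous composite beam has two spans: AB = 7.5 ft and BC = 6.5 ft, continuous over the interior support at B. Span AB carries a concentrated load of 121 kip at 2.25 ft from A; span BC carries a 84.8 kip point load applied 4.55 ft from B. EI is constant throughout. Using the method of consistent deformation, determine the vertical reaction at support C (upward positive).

R_C = 43.78 kip

Release continuity at B by inserting a hinge; the redundant is the internal moment M_B. The primary structure is two simply-supported spans AB and BC.
End slopes at the hinge B, treating each span as simply supported:
  span AB: point load 121 at a = 2.25: Pab(L + a)/(6LEI) = 309.7/EI
  span BC: point load 84.8 at a = 4.55: Pab(L + b)/(6LEI) = 163/EI
  relative rotation θ_0 = (309.7 + 163)/EI = 472.7/EI
A unit hogging moment at B produces rotation L₁/(3EI) + L₂/(3EI) = 4.667/EI.
Slope continuity at B: θ_0 = M_B·4.667/EI, so M_B = 472.7/4.667 = 101.3 kip·ft (hogging).
Span BC, ΣM about C: R_B^{BC}·6.5 = 165.4 + 101.3, so R_B^{BC} = 41.02 kip and R_C = 84.8 − 41.02 = 43.78 kip.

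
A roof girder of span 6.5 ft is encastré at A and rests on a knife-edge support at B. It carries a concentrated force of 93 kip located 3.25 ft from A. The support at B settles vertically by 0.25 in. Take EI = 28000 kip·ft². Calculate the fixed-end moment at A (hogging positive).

M_A = 154.8 kip·ft

Choose R_B as the redundant. The primary structure is the cantilever fixed at A.
Primary-structure tip deflection at B by superposition:
  point load 93 at a = 3.25: Pa²(3L − a)/(6EI) = 2660/EI
Tip deflection under a unit load at B: L³/(3EI) = 91.54/EI.
With EI = 28000 kip·ft²: δ_0 = 0.095015 ft and δ_{BB} = 0.003269 ft/kip.
Compatibility — the beam at B must follow the support down by 0.02083 ft: δ_0 − R_B·δ_{BB} = 0.02083, so R_B = (0.095015 − 0.02083)/0.003269 = 22.69 kip.
Moment equilibrium about A: M_A = Σ(load moments about A) − R_B·L = 302.2 − 22.69×6.5 = 154.8 kip·ft.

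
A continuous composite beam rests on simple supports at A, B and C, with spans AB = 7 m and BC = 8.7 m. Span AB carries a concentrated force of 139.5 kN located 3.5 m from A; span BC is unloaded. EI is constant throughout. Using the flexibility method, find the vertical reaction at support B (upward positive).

Insert a hinge at B; M_B is the redundant, and each span becomes simply supported.
Discontinuity in slope at B on the released structure — sum the simple-span end rotations:
  span AB: point load 139.5 at a = 3.5: Pab(L + a)/(6LEI) = 427.2/EI
  relative rotation θ_0 = (427.2 + 0)/EI = 427.2/EI
A unit hogging moment at B produces rotation L₁/(3EI) + L₂/(3EI) = 5.233/EI.
Slope continuity at B: θ_0 = M_B·5.233/EI, so M_B = 427.2/5.233 = 81.63 kN·m (hogging).
Span AB, ΣM about A with M_B applied at B: R_B^{AB}·7 = 488.2 + 81.63, so R_B^{AB} = 81.41 kN and R_A = 139.5 − 81.41 = 58.09 kN.
Span BC, ΣM about C: R_B^{BC}·8.7 = 0 + 81.63, so R_B^{BC} = 9.383 kN and R_C = 0 − 9.383 = -9.383 kN.
R_B = 81.41 + 9.383 = 90.8 kN.

R_B = 90.8 kN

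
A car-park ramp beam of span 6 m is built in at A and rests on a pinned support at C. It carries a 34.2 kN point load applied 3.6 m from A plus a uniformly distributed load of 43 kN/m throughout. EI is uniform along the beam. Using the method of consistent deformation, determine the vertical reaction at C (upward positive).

Choose R_C as the redundant. The primary structure is the cantilever fixed at A.
Free-end deflection of the primary structure under the applied loading (downward +):
  point load 34.2 at a = 3.6: Pa²(3L − a)/(6EI) = 1064/EI
  UDL 43: wL⁴/(8EI) = 6966/EI
  δ_0 = 8030/EI
Tip deflection under a unit load at C: L³/(3EI) = 72/EI.
Compatibility at C: δ_0 − R_C·δ_{CC} = 0, so R_C = 8030/72 = 111.5 kN.

R_C = 111.5 kN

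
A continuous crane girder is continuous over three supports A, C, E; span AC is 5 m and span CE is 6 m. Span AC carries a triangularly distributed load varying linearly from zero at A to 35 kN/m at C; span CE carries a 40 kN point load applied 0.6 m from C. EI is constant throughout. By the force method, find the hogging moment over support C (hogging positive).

M_C = 37.71 kN·m

Take M_C as the redundant. Released structure: two simple spans AC and CE with a hinge at C.
End slopes at the hinge C, treating each span as simply supported:
  span AC: triangular load, peak 35: w₀L³/(45EI) = 97.22/EI
  span CE: point load 40 at a = 0.6: Pab(L + b)/(6LEI) = 41.04/EI
  relative rotation θ_0 = (97.22 + 41.04)/EI = 138.3/EI
A unit hogging moment at C produces rotation L₁/(3EI) + L₂/(3EI) = 3.667/EI.
Compatibility: M_C·(L₁+L₂)/(3EI) = θ_0, giving M_C = 37.71 kN·m (hogging).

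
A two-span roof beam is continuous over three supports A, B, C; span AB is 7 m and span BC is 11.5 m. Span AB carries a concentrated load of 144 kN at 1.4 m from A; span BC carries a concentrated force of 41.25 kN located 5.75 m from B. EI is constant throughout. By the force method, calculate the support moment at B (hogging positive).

M_B = 91.91 kN·m

Release continuity at B by inserting a hinge; the redundant is the internal moment M_B. The primary structure is two simply-supported spans AB and BC.
Rotations at B on the released spans (each span's end-slope, ×1/EI):
  span AB: point load 144 at a = 1.4: Pab(L + a)/(6LEI) = 225.8/EI
  span BC: point load 41.25 at a = 5.75: Pab(L + b)/(6LEI) = 341/EI
  relative rotation θ_0 = (225.8 + 341)/EI = 566.7/EI
A unit hogging moment at B produces rotation L₁/(3EI) + L₂/(3EI) = 6.167/EI.
Compatibility: M_B·(L₁+L₂)/(3EI) = θ_0, giving M_B = 91.91 kN·m (hogging).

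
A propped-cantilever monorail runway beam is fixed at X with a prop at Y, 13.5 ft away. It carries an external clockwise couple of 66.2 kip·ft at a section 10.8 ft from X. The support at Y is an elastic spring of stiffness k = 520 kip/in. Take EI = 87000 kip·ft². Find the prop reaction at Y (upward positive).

Release the roller at Y. Primary structure: cantilever fixed at X.
Free-end deflection of the primary structure under the applied loading (downward +):
  clockwise couple 66.2 at a = 10.8: M₀a(2L − a)/(2EI) = 5791/EI
Tip deflection under a unit load at Y: L³/(3EI) = 820.1/EI.
With EI = 87000 kip·ft²: δ_0 = 0.066565 ft and δ_{YY} = 0.009427 ft/kip.
Compatibility — the spring shortens by R_Y/k under the reaction it provides: δ_0 − R_Y·δ_{YY} = R_Y/k. With 1/k = 1/(520×12) ft/kip = 0.00016 ft/kip, R_Y = δ_0 / (δ_{YY} + 1/k) = 0.066565 / (0.009427 + 0.00016) = 6.943 kip.

R_Y = 6.943 kip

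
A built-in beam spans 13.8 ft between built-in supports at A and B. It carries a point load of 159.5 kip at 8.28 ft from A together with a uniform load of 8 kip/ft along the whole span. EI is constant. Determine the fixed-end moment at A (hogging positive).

Release both end moments; the primary structure is a simply-supported span AB with redundants M_A and M_B.
End rotations of the released simple span under the applied load (×1/EI):
  at A: point load 159.5 at a = 8.28: Pab(L + b)/(6LEI) = 1701/EI
  at B: point load 159.5 at a = 8.28: Pab(L + a)/(6LEI) = 1944/EI
  at A: UDL 8: wL³/(24EI) = 876/EI
  at B: UDL 8: wL³/(24EI) = 876/EI
  θ_A0 = 2577/EI,  θ_B0 = 2820/EI
Flexibility coefficients: a unit moment at one end gives L/(3EI) there and L/(6EI) at the far end, so f₁₁ = f₂₂ = 4.6/EI and f₁₂ = f₂₁ = 2.3/EI.
Compatibility — zero rotation at each built-in end:
  4.6 M_A + 2.3 M_B = 2577
  2.3 M_A + 4.6 M_B = 2820
Solving the pair gives M_A = 338.3 kip·ft and M_B = 443.9 kip·ft (hogging).

M_A = 338.3 kip·ft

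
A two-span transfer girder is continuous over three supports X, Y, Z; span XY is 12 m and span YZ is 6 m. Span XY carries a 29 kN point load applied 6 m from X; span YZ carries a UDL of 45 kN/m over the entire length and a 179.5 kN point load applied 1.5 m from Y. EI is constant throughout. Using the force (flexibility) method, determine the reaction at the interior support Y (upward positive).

Take M_Y as the redundant. Released structure: two simple spans XY and YZ with a hinge at Y.
End slopes at the hinge Y, treating each span as simply supported:
  span XY: point load 29 at a = 6: Pab(L + a)/(6LEI) = 261/EI
  span YZ: UDL 45: wL³/(24EI) = 405/EI
  span YZ: point load 179.5 at a = 1.5: Pab(L + b)/(6LEI) = 353.4/EI
  relative rotation θ_0 = (261 + 758.4)/EI = 1019/EI
A unit hogging moment at Y produces rotation L₁/(3EI) + L₂/(3EI) = 6/EI.
Slope continuity at Y: θ_0 = M_Y·6/EI, so M_Y = 1019/6 = 169.9 kN·m (hogging).
Span XY, ΣM about X with M_Y applied at Y: R_Y^{XY}·12 = 174 + 169.9, so R_Y^{XY} = 28.66 kN and R_X = 29 − 28.66 = 0.3418 kN.
Span YZ, ΣM about Z: R_Y^{YZ}·6 = 1618 + 169.9, so R_Y^{YZ} = 297.9 kN and R_Z = 449.5 − 297.9 = 151.6 kN.
R_Y = 28.66 + 297.9 = 326.6 kN.

R_Y = 326.6 kN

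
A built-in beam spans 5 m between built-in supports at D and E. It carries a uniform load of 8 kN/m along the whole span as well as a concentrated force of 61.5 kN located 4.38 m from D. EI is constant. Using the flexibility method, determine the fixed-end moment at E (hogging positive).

Take the two fixed-end moments M_D, M_E as redundants; the released structure is the simple span DE.
End rotations of the released simple span under the applied load (×1/EI):
  at D: UDL 8: wL³/(24EI) = 41.67/EI
  at E: UDL 8: wL³/(24EI) = 41.67/EI
  at D: point load 61.5 at a = 4.38: Pab(L + b)/(6LEI) = 31.29/EI
  at E: point load 61.5 at a = 4.38: Pab(L + a)/(6LEI) = 52.22/EI
  θ_D0 = 72.95/EI,  θ_E0 = 93.88/EI
Flexibility coefficients: a unit moment at one end gives L/(3EI) there and L/(6EI) at the far end, so f₁₁ = f₂₂ = 1.667/EI and f₁₂ = f₂₁ = 0.8333/EI.
Compatibility — zero rotation at each built-in end:
  1.667 M_D + 0.8333 M_E = 72.95
  0.8333 M_D + 1.667 M_E = 93.88
Solving the pair gives M_D = 20.81 kN·m and M_E = 45.93 kN·m (hogging).

M_E = 45.93 kN·m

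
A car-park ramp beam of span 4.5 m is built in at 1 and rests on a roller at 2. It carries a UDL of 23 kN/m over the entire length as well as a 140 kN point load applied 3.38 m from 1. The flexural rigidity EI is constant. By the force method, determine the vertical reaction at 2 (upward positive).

R_2 = 127.6 kN

Choose R_2 as the redundant. The primary structure is the cantilever fixed at 1.
Primary-structure tip deflection at 2 by superposition:
  UDL 23: wL⁴/(8EI) = 1179/EI
  point load 140 at a = 3.38: Pa²(3L − a)/(6EI) = 2698/EI
  δ_0 = 3877/EI
Flexibility coefficient — unit upward force at 2: δ_{22} = L³/(3EI) = 30.38/EI.
The prop prevents deflection at 2: R_2 = δ_0/δ_{22} = 3877/30.38 = 127.6 kN.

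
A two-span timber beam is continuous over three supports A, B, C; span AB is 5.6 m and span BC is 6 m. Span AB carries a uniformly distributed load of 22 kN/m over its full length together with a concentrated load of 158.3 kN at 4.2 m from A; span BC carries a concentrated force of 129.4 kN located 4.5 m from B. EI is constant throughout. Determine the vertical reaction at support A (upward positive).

R_A = 72.8 kN

Insert a hinge at B; M_B is the redundant, and each span becomes simply supported.
Discontinuity in slope at B on the released structure — sum the simple-span end rotations:
  span AB: UDL 22: wL³/(24EI) = 161/EI
  span AB: point load 158.3 at a = 4.2: Pab(L + a)/(6LEI) = 271.5/EI
  span BC: point load 129.4 at a = 4.5: Pab(L + b)/(6LEI) = 182/EI
  relative rotation θ_0 = (432.5 + 182)/EI = 614.4/EI
A unit hogging moment at B produces rotation L₁/(3EI) + L₂/(3EI) = 3.867/EI.
Slope continuity at B: θ_0 = M_B·3.867/EI, so M_B = 614.4/3.867 = 158.9 kN·m (hogging).
Span AB, ΣM about A with M_B applied at B: R_B^{AB}·5.6 = 1010 + 158.9, so R_B^{AB} = 208.7 kN and R_A = 281.5 − 208.7 = 72.8 kN.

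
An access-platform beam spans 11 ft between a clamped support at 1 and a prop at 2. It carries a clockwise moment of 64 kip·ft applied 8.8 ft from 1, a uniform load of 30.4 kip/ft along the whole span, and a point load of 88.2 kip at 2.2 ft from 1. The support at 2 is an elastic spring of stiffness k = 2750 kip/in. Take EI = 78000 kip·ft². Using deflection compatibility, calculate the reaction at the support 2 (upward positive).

Take the reaction at 2 as the redundant and release it; the primary structure is a cantilever fixed at 1.
Downward deflection at the released point 2 due to the loads:
  clockwise couple 64 at a = 8.8: M₀a(2L − a)/(2EI) = 3717/EI
  UDL 30.4: wL⁴/(8EI) = 55636/EI
  point load 88.2 at a = 2.2: Pa²(3L − a)/(6EI) = 2191/EI
  δ_0 = 61544/EI
Tip deflection under a unit load at 2: L³/(3EI) = 443.7/EI.
With EI = 78000 kip·ft²: δ_0 = 0.78903 ft and δ_{22} = 0.005688 ft/kip.
Compatibility — the spring shortens by R_2/k under the reaction it provides: δ_0 − R_2·δ_{22} = R_2/k. With 1/k = 1/(2750×12) ft/kip = 0.00003 ft/kip, R_2 = δ_0 / (δ_{22} + 1/k) = 0.78903 / (0.005688 + 0.00003) = 138 kip.

R_2 = 138 kip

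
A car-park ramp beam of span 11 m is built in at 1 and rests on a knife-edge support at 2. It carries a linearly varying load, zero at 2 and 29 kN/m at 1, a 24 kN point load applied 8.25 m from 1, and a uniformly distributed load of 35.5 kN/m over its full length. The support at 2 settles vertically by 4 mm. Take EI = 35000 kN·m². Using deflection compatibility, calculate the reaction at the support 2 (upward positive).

Choose R_2 as the redundant. The primary structure is the cantilever fixed at 1.
Deflection at 2 on the released cantilever, summing each load's contribution:
  triangular load, peak 29 at the fixed end: w₀L⁴/(30EI) = 14153/EI
  point load 24 at a = 8.25: Pa²(3L − a)/(6EI) = 6738/EI
  UDL 35.5: wL⁴/(8EI) = 64969/EI
  δ_0 = 85861/EI
Tip deflection under a unit load at 2: L³/(3EI) = 443.7/EI.
With EI = 35000 kN·m²: δ_0 = 2.4532 m and δ_{22} = 0.012676 m/kN.
Compatibility — the beam at 2 must follow the support down by 0.004 m: δ_0 − R_2·δ_{22} = 0.004, so R_2 = (2.4532 − 0.004)/0.012676 = 193.2 kN.

R_2 = 193.2 kN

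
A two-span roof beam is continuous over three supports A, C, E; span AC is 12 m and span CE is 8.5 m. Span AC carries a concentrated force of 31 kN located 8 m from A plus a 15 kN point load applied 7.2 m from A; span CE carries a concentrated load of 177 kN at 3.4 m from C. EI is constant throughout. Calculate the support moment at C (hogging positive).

Take M_C as the redundant. Released structure: two simple spans AC and CE with a hinge at C.
End slopes at the hinge C, treating each span as simply supported:
  span AC: point load 31 at a = 8: Pab(L + a)/(6LEI) = 275.6/EI
  span AC: point load 15 at a = 7.2: Pab(L + a)/(6LEI) = 138.2/EI
  span CE: point load 177 at a = 3.4: Pab(L + b)/(6LEI) = 818.4/EI
  relative rotation θ_0 = (413.8 + 818.4)/EI = 1232/EI
A unit hogging moment at C produces rotation L₁/(3EI) + L₂/(3EI) = 6.833/EI.
Compatibility: M_C·(L₁+L₂)/(3EI) = θ_0, giving M_C = 180.3 kN·m (hogging).

M_C = 180.3 kN·m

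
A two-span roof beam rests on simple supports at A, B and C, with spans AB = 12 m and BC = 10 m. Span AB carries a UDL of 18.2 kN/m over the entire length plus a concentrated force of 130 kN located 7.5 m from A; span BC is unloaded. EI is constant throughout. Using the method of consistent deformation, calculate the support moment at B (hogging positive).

M_B = 340.7 kN·m

Release continuity at B by inserting a hinge; the redundant is the internal moment M_B. The primary structure is two simply-supported spans AB and BC.
Rotations at B on the released spans (each span's end-slope, ×1/EI):
  span AB: UDL 18.2: wL³/(24EI) = 1310/EI
  span AB: point load 130 at a = 7.5: Pab(L + a)/(6LEI) = 1188/EI
  relative rotation θ_0 = (2499 + 0)/EI = 2499/EI
A unit hogging moment at B produces rotation L₁/(3EI) + L₂/(3EI) = 7.333/EI.
Slope continuity at B: θ_0 = M_B·7.333/EI, so M_B = 2499/7.333 = 340.7 kN·m (hogging).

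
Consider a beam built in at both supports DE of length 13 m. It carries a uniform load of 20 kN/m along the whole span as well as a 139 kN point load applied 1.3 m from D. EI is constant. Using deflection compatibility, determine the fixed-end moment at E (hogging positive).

Take the two fixed-end moments M_D, M_E as redundants; the released structure is the simple span DE.
End rotations of the released simple span under the applied load (×1/EI):
  at D: UDL 20: wL³/(24EI) = 1831/EI
  at E: UDL 20: wL³/(24EI) = 1831/EI
  at D: point load 139 at a = 1.3: Pab(L + b)/(6LEI) = 669.5/EI
  at E: point load 139 at a = 1.3: Pab(L + a)/(6LEI) = 387.6/EI
  θ_D0 = 2500/EI,  θ_E0 = 2218/EI
Flexibility coefficients: a unit moment at one end gives L/(3EI) there and L/(6EI) at the far end, so f₁₁ = f₂₂ = 4.333/EI and f₁₂ = f₂₁ = 2.167/EI.
Compatibility — zero rotation at each built-in end:
  4.333 M_D + 2.167 M_E = 2500
  2.167 M_D + 4.333 M_E = 2218
Solving the pair gives M_D = 428 kN·m and M_E = 297.9 kN·m (hogging).

M_E = 297.9 kN·m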